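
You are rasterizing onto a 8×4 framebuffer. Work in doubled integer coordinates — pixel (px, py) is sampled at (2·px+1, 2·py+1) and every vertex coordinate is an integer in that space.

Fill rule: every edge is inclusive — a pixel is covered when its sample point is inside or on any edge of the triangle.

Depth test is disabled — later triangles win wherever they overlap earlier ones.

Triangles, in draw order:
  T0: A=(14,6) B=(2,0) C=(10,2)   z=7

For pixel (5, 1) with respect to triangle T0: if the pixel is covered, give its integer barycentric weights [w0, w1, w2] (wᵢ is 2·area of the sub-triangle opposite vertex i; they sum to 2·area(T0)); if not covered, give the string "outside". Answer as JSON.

T0:
  2·area = 24
  edge (14, 6)→(2, 0): d=(-12,-6) inclusive
  edge (2, 0)→(10, 2): d=(8,2) inclusive
  edge (10, 2)→(14, 6): d=(4,4) inclusive
    (2,0)@(5, 1): e=[6,2,16] → X
    (3,0)@(7, 1): e=[18,-2,8] → .
    (4,0)@(9, 1): e=[30,-6,0] → .  [on edge]
    (2,1)@(5, 3): e=[-18,18,24] → .
    (4,1)@(9, 3): e=[6,10,8] → X
    (5,1)@(11, 3): e=[18,6,0] → X  [on edge]
    (6,1)@(13, 3): e=[30,2,-8] → .
    (4,2)@(9, 5): e=[-18,26,16] → .
    (5,2)@(11, 5): e=[-6,22,8] → .
    (6,2)@(13, 5): e=[6,18,0] → X  [on edge]
    (7,2)@(15, 5): e=[18,14,-8] → .
    (6,3)@(13, 7): e=[-18,34,8] → .
    (7,3)@(15, 7): e=[-6,30,0] → .  [on edge]
  covered (4 px):
    . . X . . . . .
    . . . . X X . .
    . . . . . . X .
    . . . . . . . .

Final: [6,0,18]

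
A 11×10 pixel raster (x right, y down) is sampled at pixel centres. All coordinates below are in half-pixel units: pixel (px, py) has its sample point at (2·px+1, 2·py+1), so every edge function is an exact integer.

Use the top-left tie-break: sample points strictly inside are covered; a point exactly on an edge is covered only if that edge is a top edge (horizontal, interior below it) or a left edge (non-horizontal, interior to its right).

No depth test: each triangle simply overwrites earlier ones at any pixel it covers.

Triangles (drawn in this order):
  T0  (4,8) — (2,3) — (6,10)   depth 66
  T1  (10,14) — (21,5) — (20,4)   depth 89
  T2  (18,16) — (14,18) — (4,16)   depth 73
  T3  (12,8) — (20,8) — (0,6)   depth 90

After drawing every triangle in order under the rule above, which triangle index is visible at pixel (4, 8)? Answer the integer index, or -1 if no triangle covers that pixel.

T0:
  2·area = 6
  edge (4, 8)→(2, 3): d=(-2,-5) top-left  bias=+0
  edge (2, 3)→(6, 10): d=(4,7) right/bottom  bias=-1
  edge (6, 10)→(4, 8): d=(-2,-2) top-left  bias=+0
    (0,2)@(1, 5): e=[-9,15,0] → ·  [on edge]
    (1,2)@(3, 5): e=[1,1,4] → █
    (2,2)@(5, 5): e=[11,-13,8] → ·
    (1,3)@(3, 7): e=[-3,9,0] → ·  [on edge]
    (2,4)@(5, 9): e=[3,3,0] → █  [on edge]
    (3,4)@(7, 9): e=[13,-11,4] → ·
    (2,5)@(5, 11): e=[-1,11,-4] → ·
    (3,5)@(7, 11): e=[9,-3,0] → ·  [on edge]
    (4,6)@(9, 13): e=[15,-9,0] → ·  [on edge]
    (5,7)@(11, 15): e=[21,-15,0] → ·  [on edge]
    (6,8)@(13, 17): e=[27,-21,0] → ·  [on edge]
    (7,9)@(15, 19): e=[33,-27,0] → ·  [on edge]
  covered (2 px):
    · · · · · · · · · · ·
    · · · · · · · · · · ·
    · █ · · · · · · · · ·
    · · · · · · · · · · ·
    · · █ · · · · · · · ·
    · · · · · · · · · · ·
    · · · · · · · · · · ·
    · · · · · · · · · · ·
    · · · · · · · · · · ·
    · · · · · · · · · · ·
T1:
  2·area = 20  (B↔C swapped to make it positive)
  edge (10, 14)→(20, 4): d=(10,-10) top-left  bias=+0
  edge (20, 4)→(21, 5): d=(1,1) right/bottom  bias=-1
  edge (21, 5)→(10, 14): d=(-11,9) right/bottom  bias=-1
    (8,0)@(17, 1): e=[-60,0,80] → ·  [on edge]
    (9,1)@(19, 3): e=[-20,0,40] → ·  [on edge]
    (10,1)@(21, 3): e=[0,-2,22] → ·  [on edge]
    (9,2)@(19, 5): e=[0,2,18] → █  [on edge]
    (10,2)@(21, 5): e=[20,0,0] → ·  [on edge]
    (8,3)@(17, 7): e=[0,6,14] → █  [on edge]
    (9,3)@(19, 7): e=[20,4,-4] → ·
    (7,4)@(15, 9): e=[0,10,10] → █  [on edge]
    (8,4)@(17, 9): e=[20,8,-8] → ·
    (6,5)@(13, 11): e=[0,14,6] → █  [on edge]
    (7,5)@(15, 11): e=[20,12,-12] → ·
    (5,6)@(11, 13): e=[0,18,2] → █  [on edge]
    (4,7)@(9, 15): e=[0,22,-2] → ·  [on edge]
    (3,8)@(7, 17): e=[0,26,-6] → ·  [on edge]
    (2,9)@(5, 19): e=[0,30,-10] → ·  [on edge]
  covered (5 px):
    · · · · · · · · · · ·
    · · · · · · · · · · ·
    · · · · · · · · · █ ·
    · · · · · · · · █ · ·
    · · · · · · · █ · · ·
    · · · · · · █ · · · ·
    · · · · · █ · · · · ·
    · · · · · · · · · · ·
    · · · · · · · · · · ·
    · · · · · · · · · · ·
T2:
  2·area = 28
  edge (18, 16)→(14, 18): d=(-4,2) right/bottom  bias=-1
  edge (14, 18)→(4, 16): d=(-10,-2) top-left  bias=+0
  edge (4, 16)→(18, 16): d=(14,0) top-left  bias=+0
    (4,8)@(9, 17): e=[14,0,14] → █  [on edge]
    (5,8)@(11, 17): e=[10,4,14] → █
    (6,8)@(13, 17): e=[6,8,14] → █
    (7,8)@(15, 17): e=[2,12,14] → █
    (8,8)@(17, 17): e=[-2,16,14] → ·
    (4,9)@(9, 19): e=[6,-20,42] → ·
    (5,9)@(11, 19): e=[2,-16,42] → ·
    (6,9)@(13, 19): e=[-2,-12,42] → ·
    (7,9)@(15, 19): e=[-6,-8,42] → ·
    (9,9)@(19, 19): e=[-14,0,42] → ·  [on edge]
  covered (4 px):
    · · · · · · · · · · ·
    · · · · · · · · · · ·
    · · · · · · · · · · ·
    · · · · · · · · · · ·
    · · · · · · · · · · ·
    · · · · · · · · · · ·
    · · · · · · · · · · ·
    · · · · · · · · · · ·
    · · · · █ █ █ █ · · ·
    · · · · · · · · · · ·
T3:
  2·area = 16  (B↔C swapped to make it positive)
  edge (12, 8)→(0, 6): d=(-12,-2) top-left  bias=+0
  edge (0, 6)→(20, 8): d=(20,2) right/bottom  bias=-1
  edge (20, 8)→(12, 8): d=(-8,0) right/bottom  bias=-1
    (3,3)@(7, 7): e=[2,6,8] → █
    (4,3)@(9, 7): e=[6,2,8] → █
    (5,3)@(11, 7): e=[10,-2,8] → ·
    (3,4)@(7, 9): e=[-22,46,-8] → ·
    (4,4)@(9, 9): e=[-18,42,-8] → ·
  covered (2 px):
    · · · · · · · · · · ·
    · · · · · · · · · · ·
    · · · · · · · · · · ·
    · · · █ █ · · · · · ·
    · · · · · · · · · · ·
    · · · · · · · · · · ·
    · · · · · · · · · · ·
    · · · · · · · · · · ·
    · · · · · · · · · · ·
    · · · · · · · · · · ·

Z-buffer (winner per pixel, '.' = empty):
  . . . . . . . . . . .
  . . . . . . . . . . .
  . 0 . . . . . . . 1 .
  . . . 3 3 . . . 1 . .
  . . 0 . . . . 1 . . .
  . . . . . . 1 . . . .
  . . . . . 1 . . . . .
  . . . . . . . . . . .
  . . . . 2 2 2 2 . . .
  . . . . . . . . . . .

Result: 2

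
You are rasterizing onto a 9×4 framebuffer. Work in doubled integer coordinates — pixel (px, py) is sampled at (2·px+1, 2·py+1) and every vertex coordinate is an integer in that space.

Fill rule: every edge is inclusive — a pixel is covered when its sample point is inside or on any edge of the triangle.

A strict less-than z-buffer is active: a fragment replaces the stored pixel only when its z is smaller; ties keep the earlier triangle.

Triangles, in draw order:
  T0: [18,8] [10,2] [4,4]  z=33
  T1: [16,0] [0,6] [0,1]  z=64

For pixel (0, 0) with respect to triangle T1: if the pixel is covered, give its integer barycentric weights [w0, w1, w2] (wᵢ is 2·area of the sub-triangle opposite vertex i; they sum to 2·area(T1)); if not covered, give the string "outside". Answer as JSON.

T0:
  2·area = 52  (B↔C swapped to make it positive)
  edge (18, 8)→(4, 4): d=(-14,-4) inclusive
  edge (4, 4)→(10, 2): d=(6,-2) inclusive
  edge (10, 2)→(18, 8): d=(8,6) inclusive
    (6,0)@(13, 1): e=[78,0,-26] → .  [on edge]
    (3,1)@(7, 3): e=[26,0,26] → X  [on edge]
    (4,1)@(9, 3): e=[34,4,14] → X
    (5,1)@(11, 3): e=[42,8,2] → X
    (6,1)@(13, 3): e=[50,12,-10] → .
    (0,2)@(1, 5): e=[-26,0,78] → .  [on edge]
    (3,2)@(7, 5): e=[-2,12,42] → .
    (4,2)@(9, 5): e=[6,16,30] → X
    (6,2)@(13, 5): e=[22,24,6] → X
    (7,2)@(15, 5): e=[30,28,-6] → .
    (4,3)@(9, 7): e=[-22,28,46] → .
    (5,3)@(11, 7): e=[-14,32,34] → .
  covered (7 px):
    . . . . . . . . .
    . . . X X X . . .
    . . . . X X X . .
    . . . . . . . X .
T1:
  2·area = 80
  edge (16, 0)→(0, 6): d=(-16,6) inclusive
  edge (0, 6)→(0, 1): d=(0,-5) inclusive
  edge (0, 1)→(16, 0): d=(16,-1) inclusive
    (0,0)@(1, 1): e=[74,5,1] → X
    (1,0)@(3, 1): e=[62,15,3] → X
    (2,0)@(5, 1): e=[50,25,5] → X
    (3,0)@(7, 1): e=[38,35,7] → X
    (4,0)@(9, 1): e=[26,45,9] → X
    (5,0)@(11, 1): e=[14,55,11] → X
    (6,0)@(13, 1): e=[2,65,13] → X
    (7,0)@(15, 1): e=[-10,75,15] → .
    (0,1)@(1, 3): e=[42,5,33] → X
    (4,1)@(9, 3): e=[-6,45,41] → .
    (5,1)@(11, 3): e=[-18,55,43] → .
    (6,1)@(13, 3): e=[-30,65,45] → .
  covered (12 px):
    X X X X X X X . .
    X X X X . . . . .
    X . . . . . . . .
    . . . . . . . . .

Answer: [5,1,74]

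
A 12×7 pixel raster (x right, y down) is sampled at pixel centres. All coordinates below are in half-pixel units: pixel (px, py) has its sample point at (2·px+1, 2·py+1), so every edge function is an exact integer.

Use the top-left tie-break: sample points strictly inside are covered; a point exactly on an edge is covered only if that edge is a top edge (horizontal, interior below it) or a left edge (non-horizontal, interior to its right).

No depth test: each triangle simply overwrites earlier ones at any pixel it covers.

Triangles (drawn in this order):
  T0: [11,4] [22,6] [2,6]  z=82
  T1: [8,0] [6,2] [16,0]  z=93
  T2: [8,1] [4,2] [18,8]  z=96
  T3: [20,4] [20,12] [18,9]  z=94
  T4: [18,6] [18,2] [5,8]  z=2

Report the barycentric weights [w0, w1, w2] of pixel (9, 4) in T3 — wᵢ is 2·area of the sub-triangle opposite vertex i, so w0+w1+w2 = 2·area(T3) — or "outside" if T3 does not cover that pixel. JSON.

T0:
  2·area = 40
  edge (11, 4)→(22, 6): d=(11,2) right/bottom  bias=-1
  edge (22, 6)→(2, 6): d=(-20,0) right/bottom  bias=-1
  edge (2, 6)→(11, 4): d=(9,-2) top-left  bias=+0
    (3,2)@(7, 5): e=[19,20,1] → █
    (4,2)@(9, 5): e=[15,20,5] → █
    (5,2)@(11, 5): e=[11,20,9] → █
    (6,2)@(13, 5): e=[7,20,13] → █
    (7,2)@(15, 5): e=[3,20,17] → █
    (8,2)@(17, 5): e=[-1,20,21] → ·
    (3,3)@(7, 7): e=[41,-20,19] → ·
    (4,3)@(9, 7): e=[37,-20,23] → ·
    (5,3)@(11, 7): e=[33,-20,27] → ·
    (6,3)@(13, 7): e=[29,-20,31] → ·
    (7,3)@(15, 7): e=[25,-20,35] → ·
  covered (5 px):
    · · · · · · · · · · · ·
    · · · · · · · · · · · ·
    · · · █ █ █ █ █ · · · ·
    · · · · · · · · · · · ·
    · · · · · · · · · · · ·
    · · · · · · · · · · · ·
    · · · · · · · · · · · ·
T1:
  2·area = 16  (B↔C swapped to make it positive)
  edge (8, 0)→(16, 0): d=(8,0) top-left  bias=+0
  edge (16, 0)→(6, 2): d=(-10,2) right/bottom  bias=-1
  edge (6, 2)→(8, 0): d=(2,-2) top-left  bias=+0
    (3,0)@(7, 1): e=[8,8,0] → █  [on edge]
    (4,0)@(9, 1): e=[8,4,4] → █
    (5,0)@(11, 1): e=[8,0,8] → ·  [on edge]
    (0,1)@(1, 3): e=[24,0,-8] → ·  [on edge]
    (2,1)@(5, 3): e=[24,-8,0] → ·  [on edge]
    (3,1)@(7, 3): e=[24,-12,4] → ·
    (4,1)@(9, 3): e=[24,-16,8] → ·
    (1,2)@(3, 5): e=[40,-24,0] → ·  [on edge]
    (0,3)@(1, 7): e=[56,-40,0] → ·  [on edge]
  covered (2 px):
    · · · █ █ · · · · · · ·
    · · · · · · · · · · · ·
    · · · · · · · · · · · ·
    · · · · · · · · · · · ·
    · · · · · · · · · · · ·
    · · · · · · · · · · · ·
    · · · · · · · · · · · ·
T2:
  2·area = 38  (B↔C swapped to make it positive)
  edge (8, 1)→(18, 8): d=(10,7) right/bottom  bias=-1
  edge (18, 8)→(4, 2): d=(-14,-6) top-left  bias=+0
  edge (4, 2)→(8, 1): d=(4,-1) top-left  bias=+0
    (3,1)@(7, 3): e=[27,4,7] → █
    (4,1)@(9, 3): e=[13,16,9] → █
    (5,1)@(11, 3): e=[-1,28,11] → ·
    (3,2)@(7, 5): e=[47,-24,15] → ·
    (4,2)@(9, 5): e=[33,-12,17] → ·
    (5,2)@(11, 5): e=[19,0,19] → █  [on edge]
    (6,2)@(13, 5): e=[5,12,21] → █
    (7,2)@(15, 5): e=[-9,24,23] → ·
    (5,3)@(11, 7): e=[39,-28,27] → ·
    (6,3)@(13, 7): e=[25,-16,29] → ·
  covered (4 px):
    · · · · · · · · · · · ·
    · · · █ █ · · · · · · ·
    · · · · · █ █ · · · · ·
    · · · · · · · · · · · ·
    · · · · · · · · · · · ·
    · · · · · · · · · · · ·
    · · · · · · · · · · · ·
T3:
  2·area = 16
  edge (20, 4)→(20, 12): d=(0,8) right/bottom  bias=-1
  edge (20, 12)→(18, 9): d=(-2,-3) top-left  bias=+0
  edge (18, 9)→(20, 4): d=(2,-5) top-left  bias=+0
    (9,3)@(19, 7): e=[8,7,1] → █
    (10,3)@(21, 7): e=[-8,13,11] → ·
    (9,4)@(19, 9): e=[8,3,5] → █
    (10,4)@(21, 9): e=[-8,9,15] → ·
    (9,5)@(19, 11): e=[8,-1,9] → ·
  covered (2 px):
    · · · · · · · · · · · ·
    · · · · · · · · · · · ·
    · · · · · · · · · · · ·
    · · · · · · · · · █ · ·
    · · · · · · · · · █ · ·
    · · · · · · · · · · · ·
    · · · · · · · · · · · ·
T4:
  2·area = 52  (B↔C swapped to make it positive)
  edge (18, 6)→(5, 8): d=(-13,2) right/bottom  bias=-1
  edge (5, 8)→(18, 2): d=(13,-6) top-left  bias=+0
  edge (18, 2)→(18, 6): d=(0,4) right/bottom  bias=-1
    (8,1)@(17, 3): e=[41,7,4] → █
    (9,1)@(19, 3): e=[37,19,-4] → ·
    (6,2)@(13, 5): e=[23,9,20] → █
    (7,2)@(15, 5): e=[19,21,12] → █
    (9,2)@(19, 5): e=[11,45,-4] → ·
    (4,3)@(9, 7): e=[5,11,36] → █
    (5,3)@(11, 7): e=[1,23,28] → █
    (6,3)@(13, 7): e=[-3,35,20] → ·
    (7,3)@(15, 7): e=[-7,47,12] → ·
    (8,3)@(17, 7): e=[-11,59,4] → ·
    (4,4)@(9, 9): e=[-21,37,36] → ·
    (5,4)@(11, 9): e=[-25,49,28] → ·
  covered (6 px):
    · · · · · · · · · · · ·
    · · · · · · · · █ · · ·
    · · · · · · █ █ █ · · ·
    · · · · █ █ · · · · · ·
    · · · · · · · · · · · ·
    · · · · · · · · · · · ·
    · · · · · · · · · · · ·

Final: [3,5,8]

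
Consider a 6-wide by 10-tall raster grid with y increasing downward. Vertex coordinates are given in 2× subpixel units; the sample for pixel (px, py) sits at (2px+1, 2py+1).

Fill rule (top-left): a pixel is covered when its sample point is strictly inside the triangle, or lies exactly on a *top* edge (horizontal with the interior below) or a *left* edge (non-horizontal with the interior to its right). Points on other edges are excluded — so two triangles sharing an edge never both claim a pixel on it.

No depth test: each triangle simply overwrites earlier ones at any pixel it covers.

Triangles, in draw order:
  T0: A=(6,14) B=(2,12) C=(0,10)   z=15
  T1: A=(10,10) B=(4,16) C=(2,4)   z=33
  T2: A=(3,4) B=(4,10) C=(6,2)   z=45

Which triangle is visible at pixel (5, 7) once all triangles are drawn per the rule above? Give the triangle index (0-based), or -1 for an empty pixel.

T0:
  2·area = 4
  edge (6, 14)→(2, 12): d=(-4,-2) top-left  bias=+0
  edge (2, 12)→(0, 10): d=(-2,-2) top-left  bias=+0
  edge (0, 10)→(6, 14): d=(6,4) right/bottom  bias=-1
    (0,5)@(1, 11): e=[2,0,2] → #  [on edge]
    (1,5)@(3, 11): e=[6,4,-6] → ·
    (0,6)@(1, 13): e=[-6,-4,14] → ·
    (1,6)@(3, 13): e=[-2,0,6] → ·  [on edge]
    (2,7)@(5, 15): e=[-6,0,10] → ·  [on edge]
    (3,8)@(7, 17): e=[-10,0,14] → ·  [on edge]
    (4,9)@(9, 19): e=[-14,0,18] → ·  [on edge]
  covered (1 px):
    · · · · · ·
    · · · · · ·
    · · · · · ·
    · · · · · ·
    · · · · · ·
    # · · · · ·
    · · · · · ·
    · · · · · ·
    · · · · · ·
    · · · · · ·
T1:
  2·area = 84
  edge (10, 10)→(4, 16): d=(-6,6) right/bottom  bias=-1
  edge (4, 16)→(2, 4): d=(-2,-12) top-left  bias=+0
  edge (2, 4)→(10, 10): d=(8,6) right/bottom  bias=-1
    (1,2)@(3, 5): e=[72,10,2] → #
    (2,2)@(5, 5): e=[60,34,-10] → ·
    (1,3)@(3, 7): e=[60,6,18] → #
    (2,3)@(5, 7): e=[48,30,6] → #
    (3,3)@(7, 7): e=[36,54,-6] → ·
    (1,4)@(3, 9): e=[48,2,34] → #
    (3,4)@(7, 9): e=[24,50,10] → #
    (4,4)@(9, 9): e=[12,74,-2] → ·
    (5,4)@(11, 9): e=[0,98,-14] → ·  [on edge]
    (1,5)@(3, 11): e=[36,-2,50] → ·
    (2,5)@(5, 11): e=[24,22,38] → #
    (4,5)@(9, 11): e=[0,70,14] → ·  [on edge]
    (3,6)@(7, 13): e=[0,42,42] → ·  [on edge]
    (2,7)@(5, 15): e=[0,14,70] → ·  [on edge]
    (1,8)@(3, 17): e=[0,-14,98] → ·  [on edge]
    (0,9)@(1, 19): e=[0,-42,126] → ·  [on edge]
  covered (9 px):
    · · · · · ·
    · · · · · ·
    · # · · · ·
    · # # · · ·
    · # # # · ·
    · · # # · ·
    · · # · · ·
    · · · · · ·
    · · · · · ·
    · · · · · ·
T2:
  2·area = 20  (B↔C swapped to make it positive)
  edge (3, 4)→(6, 2): d=(3,-2) top-left  bias=+0
  edge (6, 2)→(4, 10): d=(-2,8) right/bottom  bias=-1
  edge (4, 10)→(3, 4): d=(-1,-6) top-left  bias=+0
    (2,1)@(5, 3): e=[1,6,13] → #
    (3,1)@(7, 3): e=[5,-10,25] → ·
    (2,2)@(5, 5): e=[7,2,11] → #
    (3,2)@(7, 5): e=[11,-14,23] → ·
    (2,3)@(5, 7): e=[13,-2,9] → ·
  covered (2 px):
    · · · · · ·
    · · # · · ·
    · · # · · ·
    · · · · · ·
    · · · · · ·
    · · · · · ·
    · · · · · ·
    · · · · · ·
    · · · · · ·
    · · · · · ·

Z-buffer (winner per pixel, '.' = empty):
  . . . . . .
  . . 2 . . .
  . 1 2 . . .
  . 1 1 . . .
  . 1 1 1 . .
  0 . 1 1 . .
  . . 1 . . .
  . . . . . .
  . . . . . .
  . . . . . .

Final: -1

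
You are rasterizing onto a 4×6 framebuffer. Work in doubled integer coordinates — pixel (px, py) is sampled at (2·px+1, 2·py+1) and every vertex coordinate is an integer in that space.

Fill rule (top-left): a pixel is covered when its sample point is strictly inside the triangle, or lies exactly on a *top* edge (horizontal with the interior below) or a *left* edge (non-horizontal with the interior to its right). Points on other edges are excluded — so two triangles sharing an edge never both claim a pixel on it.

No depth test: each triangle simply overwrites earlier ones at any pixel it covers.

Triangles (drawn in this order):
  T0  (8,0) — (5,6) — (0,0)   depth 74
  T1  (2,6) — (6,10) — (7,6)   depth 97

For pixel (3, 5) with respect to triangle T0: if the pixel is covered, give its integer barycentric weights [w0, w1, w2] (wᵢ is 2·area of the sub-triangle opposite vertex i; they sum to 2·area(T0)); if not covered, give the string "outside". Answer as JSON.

T0:
  2·area = 48
  edge (8, 0)→(5, 6): d=(-3,6) right/bottom  bias=-1
  edge (5, 6)→(0, 0): d=(-5,-6) top-left  bias=+0
  edge (0, 0)→(8, 0): d=(8,0) top-left  bias=+0
    (0,0)@(1, 1): e=[39,1,8] → #
    (1,0)@(3, 1): e=[27,13,8] → #
    (2,0)@(5, 1): e=[15,25,8] → #
    (3,0)@(7, 1): e=[3,37,8] → #
    (0,1)@(1, 3): e=[33,-9,24] → ·
    (1,1)@(3, 3): e=[21,3,24] → #
    (3,1)@(7, 3): e=[-3,27,24] → ·
    (1,2)@(3, 5): e=[15,-7,40] → ·
    (2,2)@(5, 5): e=[3,5,40] → #
    (3,2)@(7, 5): e=[-9,17,40] → ·
    (2,3)@(5, 7): e=[-3,-5,56] → ·
  covered (7 px):
    # # # #
    · # # ·
    · · # ·
    · · · ·
    · · · ·
    · · · ·
T1:
  2·area = 20  (B↔C swapped to make it positive)
  edge (2, 6)→(7, 6): d=(5,0) top-left  bias=+0
  edge (7, 6)→(6, 10): d=(-1,4) right/bottom  bias=-1
  edge (6, 10)→(2, 6): d=(-4,-4) top-left  bias=+0
    (0,2)@(1, 5): e=[-5,25,0] → ·  [on edge]
    (1,3)@(3, 7): e=[5,15,0] → #  [on edge]
    (2,3)@(5, 7): e=[5,7,8] → #
    (3,3)@(7, 7): e=[5,-1,16] → ·
    (1,4)@(3, 9): e=[15,13,-8] → ·
    (2,4)@(5, 9): e=[15,5,0] → #  [on edge]
    (3,4)@(7, 9): e=[15,-3,8] → ·
    (2,5)@(5, 11): e=[25,3,-8] → ·
    (3,5)@(7, 11): e=[25,-5,0] → ·  [on edge]
  covered (3 px):
    · · · ·
    · · · ·
    · · · ·
    · # # ·
    · · # ·
    · · · ·

Result: "outside"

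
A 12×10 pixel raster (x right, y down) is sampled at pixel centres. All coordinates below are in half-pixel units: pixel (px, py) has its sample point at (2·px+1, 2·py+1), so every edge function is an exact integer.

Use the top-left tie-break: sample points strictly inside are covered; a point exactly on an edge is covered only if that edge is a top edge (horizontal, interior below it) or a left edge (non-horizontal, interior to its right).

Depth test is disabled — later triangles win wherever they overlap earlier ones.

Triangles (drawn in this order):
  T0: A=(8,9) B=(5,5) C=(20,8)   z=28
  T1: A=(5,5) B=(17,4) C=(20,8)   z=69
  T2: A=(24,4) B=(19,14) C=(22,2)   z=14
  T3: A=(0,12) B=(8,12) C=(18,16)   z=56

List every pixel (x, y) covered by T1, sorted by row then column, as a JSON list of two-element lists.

T0:
  2·area = 51
  edge (8, 9)→(5, 5): d=(-3,-4) top-left  bias=+0
  edge (5, 5)→(20, 8): d=(15,3) right/bottom  bias=-1
  edge (20, 8)→(8, 9): d=(-12,1) right/bottom  bias=-1
    (2,2)@(5, 5): e=[0,0,51] → ·  [on edge]
    (3,3)@(7, 7): e=[2,24,25] → █
    (4,3)@(9, 7): e=[10,18,23] → █
    (5,3)@(11, 7): e=[18,12,21] → █
    (6,3)@(13, 7): e=[26,6,19] → █
    (7,3)@(15, 7): e=[34,0,17] → ·  [on edge]
    (3,4)@(7, 9): e=[-4,54,1] → ·
    (4,4)@(9, 9): e=[4,48,-1] → ·
    (5,4)@(11, 9): e=[12,42,-3] → ·
    (6,4)@(13, 9): e=[20,36,-5] → ·
    (5,6)@(11, 13): e=[0,102,-51] → ·  [on edge]
  covered (4 px):
    · · · · · · · · · · · ·
    · · · · · · · · · · · ·
    · · · · · · · · · · · ·
    · · · █ █ █ █ · · · · ·
    · · · · · · · · · · · ·
    · · · · · · · · · · · ·
    · · · · · · · · · · · ·
    · · · · · · · · · · · ·
    · · · · · · · · · · · ·
    · · · · · · · · · · · ·
T1:
  2·area = 51
  edge (5, 5)→(17, 4): d=(12,-1) top-left  bias=+0
  edge (17, 4)→(20, 8): d=(3,4) right/bottom  bias=-1
  edge (20, 8)→(5, 5): d=(-15,-3) top-left  bias=+0
    (2,2)@(5, 5): e=[0,51,0] → █  [on edge]
    (3,2)@(7, 5): e=[2,43,6] → █
    (4,2)@(9, 5): e=[4,35,12] → █
    (5,2)@(11, 5): e=[6,27,18] → █
    (6,2)@(13, 5): e=[8,19,24] → █
    (7,2)@(15, 5): e=[10,11,30] → █
    (8,2)@(17, 5): e=[12,3,36] → █
    (9,2)@(19, 5): e=[14,-5,42] → ·
    (2,3)@(5, 7): e=[24,57,-30] → ·
    (3,3)@(7, 7): e=[26,49,-24] → ·
    (4,3)@(9, 7): e=[28,41,-18] → ·
    (5,3)@(11, 7): e=[30,33,-12] → ·
    (7,3)@(15, 7): e=[34,17,0] → █  [on edge]
  covered (10 px):
    · · · · · · · · · · · ·
    · · · · · · · · · · · ·
    · · █ █ █ █ █ █ █ · · ·
    · · · · · · · █ █ █ · ·
    · · · · · · · · · · · ·
    · · · · · · · · · · · ·
    · · · · · · · · · · · ·
    · · · · · · · · · · · ·
    · · · · · · · · · · · ·
    · · · · · · · · · · · ·
T2:
  2·area = 30
  edge (24, 4)→(19, 14): d=(-5,10) right/bottom  bias=-1
  edge (19, 14)→(22, 2): d=(3,-12) top-left  bias=+0
  edge (22, 2)→(24, 4): d=(2,2) right/bottom  bias=-1
    (10,0)@(21, 1): e=[45,-15,0] → ·  [on edge]
    (11,1)@(23, 3): e=[15,15,0] → ·  [on edge]
    (11,2)@(23, 5): e=[5,21,4] → █
    (10,3)@(21, 7): e=[15,3,12] → █
    (11,3)@(23, 7): e=[-5,27,8] → ·
    (10,4)@(21, 9): e=[5,9,16] → █
    (11,4)@(23, 9): e=[-15,33,12] → ·
    (10,5)@(21, 11): e=[-5,15,20] → ·
  covered (3 px):
    · · · · · · · · · · · ·
    · · · · · · · · · · · ·
    · · · · · · · · · · · █
    · · · · · · · · · · █ ·
    · · · · · · · · · · █ ·
    · · · · · · · · · · · ·
    · · · · · · · · · · · ·
    · · · · · · · · · · · ·
    · · · · · · · · · · · ·
    · · · · · · · · · · · ·
T3:
  2·area = 32
  edge (0, 12)→(8, 12): d=(8,0) top-left  bias=+0
  edge (8, 12)→(18, 16): d=(10,4) right/bottom  bias=-1
  edge (18, 16)→(0, 12): d=(-18,-4) top-left  bias=+0
    (2,6)@(5, 13): e=[8,22,2] → █
    (3,6)@(7, 13): e=[8,14,10] → █
    (4,6)@(9, 13): e=[8,6,18] → █
    (5,6)@(11, 13): e=[8,-2,26] → ·
    (2,7)@(5, 15): e=[24,42,-34] → ·
    (3,7)@(7, 15): e=[24,34,-26] → ·
    (4,7)@(9, 15): e=[24,26,-18] → ·
    (7,7)@(15, 15): e=[24,2,6] → █
    (8,7)@(17, 15): e=[24,-6,14] → ·
    (7,8)@(15, 17): e=[40,22,-30] → ·
  covered (4 px):
    · · · · · · · · · · · ·
    · · · · · · · · · · · ·
    · · · · · · · · · · · ·
    · · · · · · · · · · · ·
    · · · · · · · · · · · ·
    · · · · · · · · · · · ·
    · · █ █ █ · · · · · · ·
    · · · · · · · █ · · · ·
    · · · · · · · · · · · ·
    · · · · · · · · · · · ·

Answer: [[2,2],[3,2],[4,2],[5,2],[6,2],[7,2],[8,2],[7,3],[8,3],[9,3]]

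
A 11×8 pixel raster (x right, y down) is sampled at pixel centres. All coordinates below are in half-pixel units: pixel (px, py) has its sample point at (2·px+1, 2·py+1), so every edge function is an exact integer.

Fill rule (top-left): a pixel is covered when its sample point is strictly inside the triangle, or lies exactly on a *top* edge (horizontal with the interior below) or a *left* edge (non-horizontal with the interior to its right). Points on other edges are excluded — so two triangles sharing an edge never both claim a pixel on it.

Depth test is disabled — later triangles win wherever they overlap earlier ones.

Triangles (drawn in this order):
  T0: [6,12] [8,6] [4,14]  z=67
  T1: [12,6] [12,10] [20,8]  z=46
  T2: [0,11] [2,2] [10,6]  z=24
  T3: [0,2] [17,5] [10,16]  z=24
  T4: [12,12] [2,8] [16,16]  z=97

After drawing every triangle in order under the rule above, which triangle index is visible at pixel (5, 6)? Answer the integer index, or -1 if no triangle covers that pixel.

T0:
  2·area = 8  (B↔C swapped to make it positive)
  edge (6, 12)→(4, 14): d=(-2,2) right/bottom  bias=-1
  edge (4, 14)→(8, 6): d=(4,-8) top-left  bias=+0
  edge (8, 6)→(6, 12): d=(-2,6) right/bottom  bias=-1
    (8,0)@(17, 1): e=[0,52,-44] → ·  [on edge]
    (4,1)@(9, 3): e=[12,-4,0] → ·  [on edge]
    (7,1)@(15, 3): e=[0,44,-36] → ·  [on edge]
    (6,2)@(13, 5): e=[0,36,-28] → ·  [on edge]
    (5,3)@(11, 7): e=[0,28,-20] → ·  [on edge]
    (3,4)@(7, 9): e=[4,4,0] → ·  [on edge]
    (4,4)@(9, 9): e=[0,20,-12] → ·  [on edge]
    (3,5)@(7, 11): e=[0,12,-4] → ·  [on edge]
    (2,6)@(5, 13): e=[0,4,4] → ·  [on edge]
    (1,7)@(3, 15): e=[0,-4,12] → ·  [on edge]
    (2,7)@(5, 15): e=[-4,12,0] → ·  [on edge]
  covered (0 px):
    · · · · · · · · · · ·
    · · · · · · · · · · ·
    · · · · · · · · · · ·
    · · · · · · · · · · ·
    · · · · · · · · · · ·
    · · · · · · · · · · ·
    · · · · · · · · · · ·
    · · · · · · · · · · ·
T1:
  2·area = 32  (B↔C swapped to make it positive)
  edge (12, 6)→(20, 8): d=(8,2) right/bottom  bias=-1
  edge (20, 8)→(12, 10): d=(-8,2) right/bottom  bias=-1
  edge (12, 10)→(12, 6): d=(0,-4) top-left  bias=+0
    (6,3)@(13, 7): e=[6,22,4] → █
    (7,3)@(15, 7): e=[2,18,12] → █
    (8,3)@(17, 7): e=[-2,14,20] → ·
    (6,4)@(13, 9): e=[22,6,4] → █
    (8,4)@(17, 9): e=[14,-2,20] → ·
    (6,5)@(13, 11): e=[38,-10,4] → ·
    (7,5)@(15, 11): e=[34,-14,12] → ·
  covered (4 px):
    · · · · · · · · · · ·
    · · · · · · · · · · ·
    · · · · · · · · · · ·
    · · · · · · █ █ · · ·
    · · · · · · █ █ · · ·
    · · · · · · · · · · ·
    · · · · · · · · · · ·
    · · · · · · · · · · ·
T2:
  2·area = 80
  edge (0, 11)→(2, 2): d=(2,-9) top-left  bias=+0
  edge (2, 2)→(10, 6): d=(8,4) right/bottom  bias=-1
  edge (10, 6)→(0, 11): d=(-10,5) right/bottom  bias=-1
    (1,1)@(3, 3): e=[11,4,65] → █
    (2,1)@(5, 3): e=[29,-4,55] → ·
    (1,2)@(3, 5): e=[15,20,45] → █
    (2,2)@(5, 5): e=[33,12,35] → █
    (3,2)@(7, 5): e=[51,4,25] → █
    (4,2)@(9, 5): e=[69,-4,15] → ·
    (0,3)@(1, 7): e=[1,44,35] → █
    (4,3)@(9, 7): e=[73,12,-5] → ·
    (0,4)@(1, 9): e=[5,60,15] → █
    (2,4)@(5, 9): e=[41,44,-5] → ·
    (3,4)@(7, 9): e=[59,36,-15] → ·
    (0,5)@(1, 11): e=[9,76,-5] → ·
  covered (10 px):
    · · · · · · · · · · ·
    · █ · · · · · · · · ·
    · █ █ █ · · · · · · ·
    █ █ █ █ · · · · · · ·
    █ █ · · · · · · · · ·
    · · · · · · · · · · ·
    · · · · · · · · · · ·
    · · · · · · · · · · ·
T3:
  2·area = 208
  edge (0, 2)→(17, 5): d=(17,3) right/bottom  bias=-1
  edge (17, 5)→(10, 16): d=(-7,11) right/bottom  bias=-1
  edge (10, 16)→(0, 2): d=(-10,-14) top-left  bias=+0
    (0,1)@(1, 3): e=[14,190,4] → █
    (1,1)@(3, 3): e=[8,168,32] → █
    (2,1)@(5, 3): e=[2,146,60] → █
    (3,1)@(7, 3): e=[-4,124,88] → ·
    (0,2)@(1, 5): e=[48,176,-16] → ·
    (1,2)@(3, 5): e=[42,154,12] → █
    (3,2)@(7, 5): e=[30,110,68] → █
    (4,2)@(9, 5): e=[24,88,96] → █
    (5,2)@(11, 5): e=[18,66,124] → █
    (6,2)@(13, 5): e=[12,44,152] → █
    (7,2)@(15, 5): e=[6,22,180] → █
    (8,2)@(17, 5): e=[0,0,208] → ·  [on edge]
    (2,4)@(5, 9): e=[104,104,0] → █  [on edge]
  covered (27 px):
    · · · · · · · · · · ·
    █ █ █ · · · · · · · ·
    · █ █ █ █ █ █ █ · · ·
    · · █ █ █ █ █ █ · · ·
    · · █ █ █ █ █ · · · ·
    · · · █ █ █ █ · · · ·
    · · · · █ █ · · · · ·
    · · · · · · · · · · ·
T4:
  2·area = 24  (B↔C swapped to make it positive)
  edge (12, 12)→(16, 16): d=(4,4) right/bottom  bias=-1
  edge (16, 16)→(2, 8): d=(-14,-8) top-left  bias=+0
  edge (2, 8)→(12, 12): d=(10,4) right/bottom  bias=-1
    (0,0)@(1, 1): e=[0,90,-66] → ·  [on edge]
    (1,1)@(3, 3): e=[0,78,-54] → ·  [on edge]
    (2,2)@(5, 5): e=[0,66,-42] → ·  [on edge]
    (3,3)@(7, 7): e=[0,54,-30] → ·  [on edge]
    (4,4)@(9, 9): e=[0,42,-18] → ·  [on edge]
    (4,5)@(9, 11): e=[8,14,2] → █
    (5,5)@(11, 11): e=[0,30,-6] → ·  [on edge]
    (4,6)@(9, 13): e=[16,-14,22] → ·
    (5,6)@(11, 13): e=[8,2,14] → █
    (6,6)@(13, 13): e=[0,18,6] → ·  [on edge]
    (5,7)@(11, 15): e=[16,-26,34] → ·
    (7,7)@(15, 15): e=[0,6,18] → ·  [on edge]
  covered (2 px):
    · · · · · · · · · · ·
    · · · · · · · · · · ·
    · · · · · · · · · · ·
    · · · · · · · · · · ·
    · · · · · · · · · · ·
    · · · · █ · · · · · ·
    · · · · · █ · · · · ·
    · · · · · · · · · · ·

Z-buffer (winner per pixel, '.' = empty):
  . . . . . . . . . . .
  3 3 3 . . . . . . . .
  . 3 3 3 3 3 3 3 . . .
  2 2 3 3 3 3 3 3 . . .
  2 2 3 3 3 3 3 1 . . .
  . . . 3 4 3 3 . . . .
  . . . . 3 4 . . . . .
  . . . . . . . . . . .

Answer: 4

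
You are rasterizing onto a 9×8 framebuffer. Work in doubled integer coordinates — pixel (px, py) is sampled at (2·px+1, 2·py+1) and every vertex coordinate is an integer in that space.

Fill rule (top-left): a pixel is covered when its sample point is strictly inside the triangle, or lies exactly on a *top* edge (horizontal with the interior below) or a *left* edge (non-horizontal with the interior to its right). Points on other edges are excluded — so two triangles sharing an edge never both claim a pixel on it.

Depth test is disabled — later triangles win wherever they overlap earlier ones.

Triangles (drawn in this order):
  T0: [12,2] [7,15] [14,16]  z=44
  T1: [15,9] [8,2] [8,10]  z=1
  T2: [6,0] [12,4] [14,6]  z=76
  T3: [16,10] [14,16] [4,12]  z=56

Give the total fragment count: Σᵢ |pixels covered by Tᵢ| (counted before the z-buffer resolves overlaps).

T0:
  2·area = 96  (B↔C swapped to make it positive)
  edge (12, 2)→(14, 16): d=(2,14) right/bottom  bias=-1
  edge (14, 16)→(7, 15): d=(-7,-1) top-left  bias=+0
  edge (7, 15)→(12, 2): d=(5,-13) top-left  bias=+0
    (5,2)@(11, 5): e=[20,74,2] → X
    (6,2)@(13, 5): e=[-8,76,28] → .
    (5,3)@(11, 7): e=[24,60,12] → X
    (6,3)@(13, 7): e=[-4,62,38] → .
    (5,4)@(11, 9): e=[28,46,22] → X
    (6,4)@(13, 9): e=[0,48,48] → .  [on edge]
    (4,5)@(9, 11): e=[60,30,6] → X
    (6,5)@(13, 11): e=[4,34,58] → X
    (7,5)@(15, 11): e=[-24,36,84] → .
    (4,6)@(9, 13): e=[64,16,16] → X
    (7,6)@(15, 13): e=[-20,22,94] → .
    (3,7)@(7, 15): e=[96,0,0] → X  [on edge]
  covered (13 px):
    . . . . . . . . .
    . . . . . . . . .
    . . . . . X . . .
    . . . . . X . . .
    . . . . . X . . .
    . . . . X X X . .
    . . . . X X X . .
    . . . X X X X . .
T1:
  2·area = 56  (B↔C swapped to make it positive)
  edge (15, 9)→(8, 10): d=(-7,1) right/bottom  bias=-1
  edge (8, 10)→(8, 2): d=(0,-8) top-left  bias=+0
  edge (8, 2)→(15, 9): d=(7,7) right/bottom  bias=-1
    (3,0)@(7, 1): e=[64,-8,0] → .  [on edge]
    (4,1)@(9, 3): e=[48,8,0] → .  [on edge]
    (4,2)@(9, 5): e=[34,8,14] → X
    (5,2)@(11, 5): e=[32,24,0] → .  [on edge]
    (4,3)@(9, 7): e=[20,8,28] → X
    (5,3)@(11, 7): e=[18,24,14] → X
    (6,3)@(13, 7): e=[16,40,0] → .  [on edge]
    (4,4)@(9, 9): e=[6,8,42] → X
    (6,4)@(13, 9): e=[2,40,14] → X
    (7,4)@(15, 9): e=[0,56,0] → .  [on edge]
    (0,5)@(1, 11): e=[0,-56,112] → .  [on edge]
    (4,5)@(9, 11): e=[-8,8,56] → .
    (8,5)@(17, 11): e=[-16,72,0] → .  [on edge]
  covered (6 px):
    . . . . . . . . .
    . . . . . . . . .
    . . . . X . . . .
    . . . . X X . . .
    . . . . X X X . .
    . . . . . . . . .
    . . . . . . . . .
    . . . . . . . . .
T2:
  2·area = 4
  edge (6, 0)→(12, 4): d=(6,4) right/bottom  bias=-1
  edge (12, 4)→(14, 6): d=(2,2) right/bottom  bias=-1
  edge (14, 6)→(6, 0): d=(-8,-6) top-left  bias=+0
    (4,0)@(9, 1): e=[-6,0,10] → .  [on edge]
    (5,1)@(11, 3): e=[-2,0,6] → .  [on edge]
    (6,2)@(13, 5): e=[2,0,2] → .  [on edge]
    (7,3)@(15, 7): e=[6,0,-2] → .  [on edge]
    (8,4)@(17, 9): e=[10,0,-6] → .  [on edge]
  covered (0 px):
    . . . . . . . . .
    . . . . . . . . .
    . . . . . . . . .
    . . . . . . . . .
    . . . . . . . . .
    . . . . . . . . .
    . . . . . . . . .
    . . . . . . . . .
T3:
  2·area = 68
  edge (16, 10)→(14, 16): d=(-2,6) right/bottom  bias=-1
  edge (14, 16)→(4, 12): d=(-10,-4) top-left  bias=+0
  edge (4, 12)→(16, 10): d=(12,-2) top-left  bias=+0
    (8,3)@(17, 7): e=[0,102,-34] → .  [on edge]
    (5,5)@(11, 11): e=[28,38,2] → X
    (6,5)@(13, 11): e=[16,46,6] → X
    (7,5)@(15, 11): e=[4,54,10] → X
    (8,5)@(17, 11): e=[-8,62,14] → .
    (3,6)@(7, 13): e=[48,2,18] → X
    (4,6)@(9, 13): e=[36,10,22] → X
    (7,6)@(15, 13): e=[0,34,34] → .  [on edge]
    (3,7)@(7, 15): e=[44,-18,42] → .
    (4,7)@(9, 15): e=[32,-10,46] → .
    (5,7)@(11, 15): e=[20,-2,50] → .
    (6,7)@(13, 15): e=[8,6,54] → X
  covered (8 px):
    . . . . . . . . .
    . . . . . . . . .
    . . . . . . . . .
    . . . . . . . . .
    . . . . . . . . .
    . . . . . X X X .
    . . . X X X X . .
    . . . . . . X . .

Result: 27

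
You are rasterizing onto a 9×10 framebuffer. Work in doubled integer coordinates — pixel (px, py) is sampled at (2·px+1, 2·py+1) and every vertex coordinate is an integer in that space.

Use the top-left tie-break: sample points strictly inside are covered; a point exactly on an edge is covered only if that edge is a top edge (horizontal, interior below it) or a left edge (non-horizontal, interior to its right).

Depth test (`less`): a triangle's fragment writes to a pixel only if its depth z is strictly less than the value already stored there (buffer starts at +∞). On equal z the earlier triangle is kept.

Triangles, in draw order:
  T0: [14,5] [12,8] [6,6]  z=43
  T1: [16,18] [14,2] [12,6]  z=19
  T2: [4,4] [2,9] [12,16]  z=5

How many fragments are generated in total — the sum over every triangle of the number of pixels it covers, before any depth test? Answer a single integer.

T0:
  2·area = 22
  edge (14, 5)→(12, 8): d=(-2,3) right/bottom  bias=-1
  edge (12, 8)→(6, 6): d=(-6,-2) top-left  bias=+0
  edge (6, 6)→(14, 5): d=(8,-1) top-left  bias=+0
    (1,2)@(3, 5): e=[33,0,-11] → ·  [on edge]
    (4,3)@(9, 7): e=[11,0,11] → █  [on edge]
    (5,3)@(11, 7): e=[5,4,13] → █
    (6,3)@(13, 7): e=[-1,8,15] → ·
    (4,4)@(9, 9): e=[7,-12,27] → ·
    (5,4)@(11, 9): e=[1,-8,29] → ·
    (7,4)@(15, 9): e=[-11,0,33] → ·  [on edge]
  covered (2 px):
    · · · · · · · · ·
    · · · · · · · · ·
    · · · · · · · · ·
    · · · · █ █ · · ·
    · · · · · · · · ·
    · · · · · · · · ·
    · · · · · · · · ·
    · · · · · · · · ·
    · · · · · · · · ·
    · · · · · · · · ·
T1:
  2·area = 40  (B↔C swapped to make it positive)
  edge (16, 18)→(12, 6): d=(-4,-12) top-left  bias=+0
  edge (12, 6)→(14, 2): d=(2,-4) top-left  bias=+0
  edge (14, 2)→(16, 18): d=(2,16) right/bottom  bias=-1
    (5,1)@(11, 3): e=[0,-10,50] → ·  [on edge]
    (6,2)@(13, 5): e=[16,2,22] → █
    (7,2)@(15, 5): e=[40,10,-10] → ·
    (6,3)@(13, 7): e=[8,6,26] → █
    (7,3)@(15, 7): e=[32,14,-6] → ·
    (6,4)@(13, 9): e=[0,10,30] → █  [on edge]
    (7,4)@(15, 9): e=[24,18,-2] → ·
    (6,5)@(13, 11): e=[-8,14,34] → ·
    (7,5)@(15, 11): e=[16,22,2] → █
    (8,5)@(17, 11): e=[40,30,-30] → ·
    (7,6)@(15, 13): e=[8,26,6] → █
    (8,6)@(17, 13): e=[32,34,-26] → ·
    (7,7)@(15, 15): e=[0,30,10] → █  [on edge]
  covered (6 px):
    · · · · · · · · ·
    · · · · · · · · ·
    · · · · · · █ · ·
    · · · · · · █ · ·
    · · · · · · █ · ·
    · · · · · · · █ ·
    · · · · · · · █ ·
    · · · · · · · █ ·
    · · · · · · · · ·
    · · · · · · · · ·
T2:
  2·area = 64  (B↔C swapped to make it positive)
  edge (4, 4)→(12, 16): d=(8,12) right/bottom  bias=-1
  edge (12, 16)→(2, 9): d=(-10,-7) top-left  bias=+0
  edge (2, 9)→(4, 4): d=(2,-5) top-left  bias=+0
    (1,3)@(3, 7): e=[36,27,1] → █
    (2,3)@(5, 7): e=[12,41,11] → █
    (3,3)@(7, 7): e=[-12,55,21] → ·
    (1,4)@(3, 9): e=[52,7,5] → █
    (3,4)@(7, 9): e=[4,35,25] → █
    (4,4)@(9, 9): e=[-20,49,35] → ·
    (1,5)@(3, 11): e=[68,-13,9] → ·
    (2,5)@(5, 11): e=[44,1,19] → █
    (4,5)@(9, 11): e=[-4,29,39] → ·
    (2,6)@(5, 13): e=[60,-19,23] → ·
    (3,6)@(7, 13): e=[36,-5,33] → ·
    (4,6)@(9, 13): e=[12,9,43] → █
  covered (9 px):
    · · · · · · · · ·
    · · · · · · · · ·
    · · · · · · · · ·
    · █ █ · · · · · ·
    · █ █ █ · · · · ·
    · · █ █ · · · · ·
    · · · · █ · · · ·
    · · · · · █ · · ·
    · · · · · · · · ·
    · · · · · · · · ·

Result: 17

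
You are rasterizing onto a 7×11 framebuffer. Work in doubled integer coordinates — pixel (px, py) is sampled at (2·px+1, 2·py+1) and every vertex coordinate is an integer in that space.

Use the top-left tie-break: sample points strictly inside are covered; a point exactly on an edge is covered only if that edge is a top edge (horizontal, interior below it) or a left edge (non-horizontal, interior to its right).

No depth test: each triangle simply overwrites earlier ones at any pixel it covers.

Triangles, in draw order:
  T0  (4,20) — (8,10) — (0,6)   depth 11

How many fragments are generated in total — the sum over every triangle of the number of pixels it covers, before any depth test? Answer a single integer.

T0:
  2·area = 96  (B↔C swapped to make it positive)
  edge (4, 20)→(0, 6): d=(-4,-14) top-left  bias=+0
  edge (0, 6)→(8, 10): d=(8,4) right/bottom  bias=-1
  edge (8, 10)→(4, 20): d=(-4,10) right/bottom  bias=-1
    (0,3)@(1, 7): e=[10,4,82] → #
    (1,3)@(3, 7): e=[38,-4,62] → ·
    (0,4)@(1, 9): e=[2,20,74] → #
    (1,4)@(3, 9): e=[30,12,54] → #
    (2,4)@(5, 9): e=[58,4,34] → #
    (3,4)@(7, 9): e=[86,-4,14] → ·
    (0,5)@(1, 11): e=[-6,36,66] → ·
    (1,5)@(3, 11): e=[22,28,46] → #
    (3,5)@(7, 11): e=[78,12,6] → #
    (4,5)@(9, 11): e=[106,4,-14] → ·
    (1,6)@(3, 13): e=[14,44,38] → #
    (3,6)@(7, 13): e=[70,28,-2] → ·
  covered (12 px):
    · · · · · · ·
    · · · · · · ·
    · · · · · · ·
    # · · · · · ·
    # # # · · · ·
    · # # # · · ·
    · # # · · · ·
    · # # · · · ·
    · · # · · · ·
    · · · · · · ·
    · · · · · · ·

Answer: 12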